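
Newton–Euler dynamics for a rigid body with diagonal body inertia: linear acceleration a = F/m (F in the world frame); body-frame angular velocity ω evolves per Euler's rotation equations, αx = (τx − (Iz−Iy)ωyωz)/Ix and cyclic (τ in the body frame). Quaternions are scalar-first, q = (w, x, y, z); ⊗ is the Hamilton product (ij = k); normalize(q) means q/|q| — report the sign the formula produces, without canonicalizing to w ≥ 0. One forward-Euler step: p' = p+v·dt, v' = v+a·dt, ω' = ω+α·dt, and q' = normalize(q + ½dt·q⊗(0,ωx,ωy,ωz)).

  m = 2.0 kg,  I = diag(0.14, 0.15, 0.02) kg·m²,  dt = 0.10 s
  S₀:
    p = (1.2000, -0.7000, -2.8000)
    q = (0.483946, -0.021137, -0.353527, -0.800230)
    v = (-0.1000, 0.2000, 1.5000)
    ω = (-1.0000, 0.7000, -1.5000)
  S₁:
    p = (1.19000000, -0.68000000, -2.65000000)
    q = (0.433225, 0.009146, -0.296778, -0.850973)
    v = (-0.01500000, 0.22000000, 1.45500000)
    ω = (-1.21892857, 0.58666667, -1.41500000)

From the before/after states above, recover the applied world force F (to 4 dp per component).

F = (1.7000, 0.4000, -0.9000)

v₁ − v₀ = (0.08500000, 0.02000000, -0.04500000)
m·(v₁−v₀)/dt = (1.7000, 0.4000, -0.9000)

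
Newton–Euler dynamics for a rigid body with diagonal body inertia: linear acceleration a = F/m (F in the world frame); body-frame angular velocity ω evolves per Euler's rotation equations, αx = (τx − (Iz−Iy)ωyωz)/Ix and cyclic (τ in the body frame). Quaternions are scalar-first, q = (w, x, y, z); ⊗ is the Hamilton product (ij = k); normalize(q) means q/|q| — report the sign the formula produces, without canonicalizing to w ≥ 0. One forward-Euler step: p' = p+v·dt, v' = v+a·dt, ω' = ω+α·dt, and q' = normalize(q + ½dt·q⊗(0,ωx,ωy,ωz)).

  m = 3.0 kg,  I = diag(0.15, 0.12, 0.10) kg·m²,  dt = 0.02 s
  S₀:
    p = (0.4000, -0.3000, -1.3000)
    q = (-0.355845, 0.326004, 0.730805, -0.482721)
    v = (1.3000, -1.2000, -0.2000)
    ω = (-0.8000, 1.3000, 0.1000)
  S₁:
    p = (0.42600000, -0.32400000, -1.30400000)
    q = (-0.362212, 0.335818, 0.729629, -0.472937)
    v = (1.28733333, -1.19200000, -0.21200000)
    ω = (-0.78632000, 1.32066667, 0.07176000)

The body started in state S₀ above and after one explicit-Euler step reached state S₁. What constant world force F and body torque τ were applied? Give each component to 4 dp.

Δv = v₁−v₀ = (-0.01266667, 0.00800000, -0.01200000)
applied force F = (-1.9000, 1.2000, -1.8000)
rate change Δω = (0.01368000, 0.02066667, -0.02824000)
τ = I·(Δω/dt) + ω₀×(Iω₀) = (0.1000, 0.1200, -0.1100)

F = (-1.9000, 1.2000, -1.8000)
τ = (0.1000, 0.1200, -0.1100)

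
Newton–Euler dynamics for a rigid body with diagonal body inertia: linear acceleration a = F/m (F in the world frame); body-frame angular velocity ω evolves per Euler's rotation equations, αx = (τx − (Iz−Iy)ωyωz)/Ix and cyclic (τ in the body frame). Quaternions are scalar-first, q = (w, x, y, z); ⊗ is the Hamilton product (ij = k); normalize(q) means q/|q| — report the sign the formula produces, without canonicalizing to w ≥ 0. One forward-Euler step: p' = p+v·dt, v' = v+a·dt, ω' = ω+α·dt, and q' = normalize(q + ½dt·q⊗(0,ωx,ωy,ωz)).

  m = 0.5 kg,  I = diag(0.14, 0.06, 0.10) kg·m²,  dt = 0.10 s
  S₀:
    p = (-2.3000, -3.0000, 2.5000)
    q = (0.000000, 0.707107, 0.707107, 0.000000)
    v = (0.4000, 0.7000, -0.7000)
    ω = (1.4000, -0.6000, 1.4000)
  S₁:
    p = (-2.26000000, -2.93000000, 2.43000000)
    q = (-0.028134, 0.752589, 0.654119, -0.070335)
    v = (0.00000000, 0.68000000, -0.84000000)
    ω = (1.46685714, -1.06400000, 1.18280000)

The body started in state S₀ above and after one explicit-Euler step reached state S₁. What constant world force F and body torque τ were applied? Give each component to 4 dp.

F = (-2.0000, -0.1000, -0.7000)
τ = (0.0600, -0.2000, -0.1500)

Δv = v₁−v₀ = (-0.40000000, -0.02000000, -0.14000000)
F = m·Δv/dt = (-2.0000, -0.1000, -0.7000)
rate change Δω = (0.06685714, -0.46400000, -0.21720000)
τ = I·(Δω/dt) + ω₀×(Iω₀) = (0.0600, -0.2000, -0.1500)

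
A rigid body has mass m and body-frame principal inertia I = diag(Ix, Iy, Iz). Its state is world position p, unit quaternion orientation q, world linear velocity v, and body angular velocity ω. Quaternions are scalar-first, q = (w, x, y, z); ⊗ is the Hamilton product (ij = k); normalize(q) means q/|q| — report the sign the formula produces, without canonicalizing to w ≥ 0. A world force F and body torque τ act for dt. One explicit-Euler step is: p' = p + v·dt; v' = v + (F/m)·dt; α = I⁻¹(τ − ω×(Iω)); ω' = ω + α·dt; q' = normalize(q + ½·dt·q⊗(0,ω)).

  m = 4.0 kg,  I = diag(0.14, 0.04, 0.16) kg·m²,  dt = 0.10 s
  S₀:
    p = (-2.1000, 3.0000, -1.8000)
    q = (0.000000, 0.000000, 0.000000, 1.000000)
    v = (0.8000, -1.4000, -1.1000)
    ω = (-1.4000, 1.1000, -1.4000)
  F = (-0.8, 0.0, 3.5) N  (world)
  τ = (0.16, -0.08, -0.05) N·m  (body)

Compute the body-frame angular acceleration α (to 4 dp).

α = (2.4629, -1.0200, -1.2750)

gyro term ω×Iω = (-0.1848, -0.0392, 0.1540)
α = I⁻¹(τ − ω×Iω) = (2.4629, -1.0200, -1.2750)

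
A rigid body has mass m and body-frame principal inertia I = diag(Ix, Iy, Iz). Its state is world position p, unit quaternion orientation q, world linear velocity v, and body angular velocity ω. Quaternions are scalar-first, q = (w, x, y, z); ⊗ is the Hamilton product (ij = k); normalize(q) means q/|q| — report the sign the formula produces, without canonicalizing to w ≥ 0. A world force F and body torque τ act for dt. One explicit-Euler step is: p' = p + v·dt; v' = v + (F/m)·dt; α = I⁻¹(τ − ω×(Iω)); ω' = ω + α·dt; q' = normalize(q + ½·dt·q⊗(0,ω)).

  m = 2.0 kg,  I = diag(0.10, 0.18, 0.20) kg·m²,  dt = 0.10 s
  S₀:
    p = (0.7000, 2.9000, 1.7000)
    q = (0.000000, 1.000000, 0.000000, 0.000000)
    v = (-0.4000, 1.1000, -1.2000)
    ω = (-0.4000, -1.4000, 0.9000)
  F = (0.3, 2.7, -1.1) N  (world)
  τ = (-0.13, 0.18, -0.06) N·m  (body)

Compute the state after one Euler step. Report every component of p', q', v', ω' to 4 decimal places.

p + v·dt = (0.6600, 3.0100, 1.5800)
v' = v + a·dt = (-0.3850, 1.2350, -1.2550)
angular accel α = (-1.0480, 0.8000, -0.5240)
ω' = ω + α·dt = (-0.5048, -1.3200, 0.8476)
2q̇ = q⊗(0,ω) = (0.4000000, 0.0000000, -0.9000000, -1.4000000)
q' = normalize(q + ½dt·q⊗(0,ω)) = (0.0199, 0.9964, -0.0448, -0.0697)

p' = (0.6600, 3.0100, 1.5800)
q' = (0.0199, 0.9964, -0.0448, -0.0697)
v' = (-0.3850, 1.2350, -1.2550)
ω' = (-0.5048, -1.3200, 0.8476)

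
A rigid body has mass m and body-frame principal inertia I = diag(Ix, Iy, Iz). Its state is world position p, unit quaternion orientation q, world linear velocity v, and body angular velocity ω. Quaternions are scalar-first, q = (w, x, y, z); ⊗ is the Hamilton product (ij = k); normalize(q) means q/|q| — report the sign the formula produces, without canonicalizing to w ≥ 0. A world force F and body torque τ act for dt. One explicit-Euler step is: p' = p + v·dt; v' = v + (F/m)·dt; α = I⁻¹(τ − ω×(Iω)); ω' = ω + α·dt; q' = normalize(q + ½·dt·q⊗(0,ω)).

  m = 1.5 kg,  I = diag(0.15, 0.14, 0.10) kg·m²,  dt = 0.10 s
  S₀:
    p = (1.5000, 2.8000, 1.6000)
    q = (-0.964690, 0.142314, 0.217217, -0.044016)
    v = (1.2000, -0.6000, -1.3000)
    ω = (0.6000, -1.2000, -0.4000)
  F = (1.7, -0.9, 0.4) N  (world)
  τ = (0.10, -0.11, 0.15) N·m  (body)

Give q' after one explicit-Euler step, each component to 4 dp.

Hamilton product q⊗(0,ω) = (0.1576656, -0.7185200, 1.1881440, 0.0847690)
q + ½dt·q⊗(0,ω), renormalized = (-0.9545, 0.1061, 0.2759, -0.0397)

q' = (-0.9545, 0.1061, 0.2759, -0.0397)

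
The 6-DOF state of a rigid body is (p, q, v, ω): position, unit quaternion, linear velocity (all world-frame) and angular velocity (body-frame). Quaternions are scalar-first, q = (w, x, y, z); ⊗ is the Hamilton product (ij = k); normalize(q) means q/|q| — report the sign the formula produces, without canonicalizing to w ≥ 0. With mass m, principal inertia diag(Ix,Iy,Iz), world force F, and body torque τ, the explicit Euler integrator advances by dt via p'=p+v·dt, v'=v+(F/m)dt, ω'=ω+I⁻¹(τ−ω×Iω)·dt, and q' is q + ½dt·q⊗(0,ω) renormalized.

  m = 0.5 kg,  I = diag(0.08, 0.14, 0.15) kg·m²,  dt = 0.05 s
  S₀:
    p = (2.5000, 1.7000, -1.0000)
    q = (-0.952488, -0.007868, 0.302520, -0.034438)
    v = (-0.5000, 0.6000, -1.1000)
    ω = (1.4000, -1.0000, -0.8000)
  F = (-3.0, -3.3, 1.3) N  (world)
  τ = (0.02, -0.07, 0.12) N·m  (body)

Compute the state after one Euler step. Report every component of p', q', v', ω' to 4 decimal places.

ω×(Iω) gyroscopic = (0.0080, 0.0784, -0.0840)
angular accel α = (0.1500, -1.0600, 1.3600)
new body rate ω' = (1.4075, -1.0530, -0.7320)
2q̇ = q⊗(0,ω) = (0.2859848, -1.6099372, 0.8979804, 0.3463304)
q' = normalize(q + ½dt·q⊗(0,ω)) = (-0.9443, -0.0481, 0.3246, -0.0258)
new position p' = (2.4750, 1.7300, -1.0550)
v' = v + a·dt = (-0.8000, 0.2700, -0.9700)

p' = (2.4750, 1.7300, -1.0550)
q' = (-0.9443, -0.0481, 0.3246, -0.0258)
v' = (-0.8000, 0.2700, -0.9700)
ω' = (1.4075, -1.0530, -0.7320)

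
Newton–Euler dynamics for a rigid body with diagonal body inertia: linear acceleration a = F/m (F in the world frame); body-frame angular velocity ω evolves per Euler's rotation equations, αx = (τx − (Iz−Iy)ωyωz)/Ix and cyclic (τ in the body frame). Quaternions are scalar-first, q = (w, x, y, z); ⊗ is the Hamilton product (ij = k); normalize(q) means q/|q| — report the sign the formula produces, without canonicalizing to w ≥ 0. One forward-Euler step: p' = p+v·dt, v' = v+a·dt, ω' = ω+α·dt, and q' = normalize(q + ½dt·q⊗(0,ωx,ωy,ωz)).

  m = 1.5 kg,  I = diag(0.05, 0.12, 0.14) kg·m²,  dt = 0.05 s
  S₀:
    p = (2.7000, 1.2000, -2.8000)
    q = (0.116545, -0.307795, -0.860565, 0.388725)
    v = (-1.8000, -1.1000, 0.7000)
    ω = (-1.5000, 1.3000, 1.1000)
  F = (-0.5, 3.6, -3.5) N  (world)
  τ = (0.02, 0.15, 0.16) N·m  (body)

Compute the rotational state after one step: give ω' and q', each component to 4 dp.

ω' = (-1.5086, 1.3006, 1.2059)
q' = (0.1221, -0.3479, -0.8615, 0.3491)

α = I⁻¹(τ − ω×Iω) = (-0.1720, 0.0125, 2.1179)
new body rate ω' = (-1.5086, 1.3006, 1.2059)
2q̇ = q⊗(0,ω) = (0.2294445, -1.6267815, -0.0930045, -1.5627815)
updated quaternion q' = (0.1221, -0.3479, -0.8615, 0.3491)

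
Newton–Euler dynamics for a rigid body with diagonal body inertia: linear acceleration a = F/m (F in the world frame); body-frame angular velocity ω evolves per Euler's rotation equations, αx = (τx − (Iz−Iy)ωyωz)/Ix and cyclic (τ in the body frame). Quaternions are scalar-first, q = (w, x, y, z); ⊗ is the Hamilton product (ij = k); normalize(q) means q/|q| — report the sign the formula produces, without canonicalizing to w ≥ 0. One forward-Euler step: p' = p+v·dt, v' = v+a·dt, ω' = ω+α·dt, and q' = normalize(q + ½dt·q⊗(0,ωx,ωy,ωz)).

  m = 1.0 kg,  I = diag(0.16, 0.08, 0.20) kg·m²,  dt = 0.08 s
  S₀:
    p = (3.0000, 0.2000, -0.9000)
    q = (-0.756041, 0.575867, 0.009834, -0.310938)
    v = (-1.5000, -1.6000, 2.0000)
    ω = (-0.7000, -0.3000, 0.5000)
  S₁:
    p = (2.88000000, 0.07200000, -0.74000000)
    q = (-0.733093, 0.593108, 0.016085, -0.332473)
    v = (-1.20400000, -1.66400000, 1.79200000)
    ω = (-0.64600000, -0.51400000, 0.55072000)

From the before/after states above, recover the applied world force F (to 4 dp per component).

velocity change Δv = (0.29600000, -0.06400000, -0.20800000)
applied force F = (3.7000, -0.8000, -2.6000)

F = (3.7000, -0.8000, -2.6000)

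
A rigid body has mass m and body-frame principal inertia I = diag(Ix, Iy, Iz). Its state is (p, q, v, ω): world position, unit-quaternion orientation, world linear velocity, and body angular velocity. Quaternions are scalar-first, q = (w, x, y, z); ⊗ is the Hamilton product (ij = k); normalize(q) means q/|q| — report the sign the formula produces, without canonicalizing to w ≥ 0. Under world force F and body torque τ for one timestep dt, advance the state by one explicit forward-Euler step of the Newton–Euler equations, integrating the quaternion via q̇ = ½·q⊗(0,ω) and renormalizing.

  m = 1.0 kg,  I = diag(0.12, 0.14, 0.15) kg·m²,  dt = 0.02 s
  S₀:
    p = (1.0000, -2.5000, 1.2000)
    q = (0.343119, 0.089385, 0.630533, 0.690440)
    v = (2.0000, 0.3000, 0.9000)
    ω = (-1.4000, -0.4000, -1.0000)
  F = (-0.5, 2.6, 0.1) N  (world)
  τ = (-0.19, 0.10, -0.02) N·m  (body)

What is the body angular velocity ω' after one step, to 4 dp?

precession coupling ω×(Iω) = (0.0040, -0.0420, 0.0112)
(τ − ω×Iω)/I = (-1.6167, 1.0143, -0.2080)
ω' = ω + α·dt = (-1.4323, -0.3797, -1.0042)

ω' = (-1.4323, -0.3797, -1.0042)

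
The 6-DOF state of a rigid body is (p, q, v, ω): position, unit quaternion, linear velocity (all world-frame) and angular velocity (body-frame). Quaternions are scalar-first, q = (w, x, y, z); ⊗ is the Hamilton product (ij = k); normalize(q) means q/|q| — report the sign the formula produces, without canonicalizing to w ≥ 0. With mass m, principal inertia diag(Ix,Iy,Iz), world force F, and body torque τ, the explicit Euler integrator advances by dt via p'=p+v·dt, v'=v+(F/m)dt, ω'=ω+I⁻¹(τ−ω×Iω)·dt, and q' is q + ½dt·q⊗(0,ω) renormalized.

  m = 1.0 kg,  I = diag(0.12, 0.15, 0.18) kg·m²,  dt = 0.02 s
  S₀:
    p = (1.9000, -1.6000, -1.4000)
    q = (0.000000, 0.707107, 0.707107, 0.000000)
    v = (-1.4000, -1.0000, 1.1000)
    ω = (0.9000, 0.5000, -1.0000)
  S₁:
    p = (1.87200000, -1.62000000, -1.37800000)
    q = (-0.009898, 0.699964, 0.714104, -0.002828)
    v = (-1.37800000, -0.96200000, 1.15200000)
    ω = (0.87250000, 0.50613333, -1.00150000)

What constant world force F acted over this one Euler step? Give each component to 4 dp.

Δv = v₁−v₀ = (0.02200000, 0.03800000, 0.05200000)
applied force F = (1.1000, 1.9000, 2.6000)

F = (1.1000, 1.9000, 2.6000)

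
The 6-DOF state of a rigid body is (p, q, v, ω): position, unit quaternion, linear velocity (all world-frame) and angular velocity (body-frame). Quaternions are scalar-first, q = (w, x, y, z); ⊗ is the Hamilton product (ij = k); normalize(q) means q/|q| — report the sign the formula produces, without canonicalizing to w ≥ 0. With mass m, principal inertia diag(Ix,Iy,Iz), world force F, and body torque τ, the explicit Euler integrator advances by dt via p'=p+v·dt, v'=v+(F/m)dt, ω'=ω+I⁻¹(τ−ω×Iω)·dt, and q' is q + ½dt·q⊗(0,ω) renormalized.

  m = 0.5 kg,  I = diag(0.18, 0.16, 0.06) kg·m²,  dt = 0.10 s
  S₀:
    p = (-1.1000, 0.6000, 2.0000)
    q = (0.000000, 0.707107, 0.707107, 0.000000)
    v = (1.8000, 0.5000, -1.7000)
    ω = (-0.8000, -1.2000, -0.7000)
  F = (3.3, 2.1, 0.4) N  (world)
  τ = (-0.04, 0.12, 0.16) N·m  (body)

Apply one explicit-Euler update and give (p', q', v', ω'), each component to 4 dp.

precession coupling ω×(Iω) = (-0.0840, 0.0672, -0.0192)
α = I⁻¹(τ − ω×Iω) = (0.2444, 0.3300, 2.9867)
ω + α·dt = (-0.7756, -1.1670, -0.4013)
2q̇ = q⊗(0,ω) = (1.4142140, -0.4949749, 0.4949749, -0.2828428)
q + ½dt·q⊗(0,ω), renormalized = (0.0705, 0.6802, 0.7295, -0.0141)
a = (6.6000, 4.2000, 0.8000)
p' = p + v·dt = (-0.9200, 0.6500, 1.8300)
v + (F/m)dt = (2.4600, 0.9200, -1.6200)

p' = (-0.9200, 0.6500, 1.8300)
q' = (0.0705, 0.6802, 0.7295, -0.0141)
v' = (2.4600, 0.9200, -1.6200)
ω' = (-0.7756, -1.1670, -0.4013)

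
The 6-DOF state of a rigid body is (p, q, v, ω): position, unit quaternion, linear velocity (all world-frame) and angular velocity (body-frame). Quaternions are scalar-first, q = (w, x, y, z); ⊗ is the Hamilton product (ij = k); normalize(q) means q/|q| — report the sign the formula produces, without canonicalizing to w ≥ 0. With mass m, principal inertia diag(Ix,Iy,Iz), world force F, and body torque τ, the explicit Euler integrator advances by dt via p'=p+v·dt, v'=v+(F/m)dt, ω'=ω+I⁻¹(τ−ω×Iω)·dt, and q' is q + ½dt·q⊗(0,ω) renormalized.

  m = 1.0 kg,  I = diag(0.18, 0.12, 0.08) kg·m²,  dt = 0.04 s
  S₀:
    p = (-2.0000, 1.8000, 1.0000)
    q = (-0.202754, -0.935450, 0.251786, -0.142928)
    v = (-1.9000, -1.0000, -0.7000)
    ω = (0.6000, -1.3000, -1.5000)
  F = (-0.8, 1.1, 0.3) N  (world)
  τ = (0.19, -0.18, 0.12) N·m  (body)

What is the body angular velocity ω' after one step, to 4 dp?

ω' = (0.6596, -1.3300, -1.4634)

gyro term ω×Iω = (-0.0780, -0.0900, 0.0468)
angular accel α = (1.4889, -0.7500, 0.9150)
ω' = ω + α·dt = (0.6596, -1.3300, -1.4634)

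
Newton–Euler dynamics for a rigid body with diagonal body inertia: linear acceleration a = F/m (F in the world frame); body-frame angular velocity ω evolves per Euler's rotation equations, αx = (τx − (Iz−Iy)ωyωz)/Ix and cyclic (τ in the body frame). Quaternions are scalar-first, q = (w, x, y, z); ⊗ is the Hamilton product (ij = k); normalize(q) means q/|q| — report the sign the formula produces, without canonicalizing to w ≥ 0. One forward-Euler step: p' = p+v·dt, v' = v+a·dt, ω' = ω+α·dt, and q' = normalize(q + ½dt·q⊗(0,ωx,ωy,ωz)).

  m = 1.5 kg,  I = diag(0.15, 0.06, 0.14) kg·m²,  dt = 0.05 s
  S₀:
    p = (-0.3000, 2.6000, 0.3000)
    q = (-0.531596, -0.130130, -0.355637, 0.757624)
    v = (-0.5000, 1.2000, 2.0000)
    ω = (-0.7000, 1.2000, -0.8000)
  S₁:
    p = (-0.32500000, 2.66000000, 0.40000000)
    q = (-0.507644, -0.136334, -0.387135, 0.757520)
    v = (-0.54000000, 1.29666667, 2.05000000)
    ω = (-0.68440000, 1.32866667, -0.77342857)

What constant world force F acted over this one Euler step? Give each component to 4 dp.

F = (-1.2000, 2.9000, 1.5000)

v₁ − v₀ = (-0.04000000, 0.09666667, 0.05000000)
F = m·Δv/dt = (-1.2000, 2.9000, 1.5000)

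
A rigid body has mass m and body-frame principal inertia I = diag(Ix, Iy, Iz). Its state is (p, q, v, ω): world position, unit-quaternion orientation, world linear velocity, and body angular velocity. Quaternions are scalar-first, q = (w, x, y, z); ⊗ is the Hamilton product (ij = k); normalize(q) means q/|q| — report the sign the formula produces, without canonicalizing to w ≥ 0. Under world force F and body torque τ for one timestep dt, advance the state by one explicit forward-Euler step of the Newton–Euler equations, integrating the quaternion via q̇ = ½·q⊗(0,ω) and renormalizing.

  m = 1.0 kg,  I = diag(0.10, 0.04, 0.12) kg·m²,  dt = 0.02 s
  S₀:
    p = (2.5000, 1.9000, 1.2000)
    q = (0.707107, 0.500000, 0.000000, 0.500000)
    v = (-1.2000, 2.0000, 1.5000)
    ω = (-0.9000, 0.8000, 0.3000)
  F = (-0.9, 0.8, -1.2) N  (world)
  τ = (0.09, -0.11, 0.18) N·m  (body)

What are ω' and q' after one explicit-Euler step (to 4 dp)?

ω' = (-0.8858, 0.7423, 0.3228)
q' = (0.7101, 0.4896, -0.0003, 0.5061)

gyro term ω×Iω = (0.0192, 0.0054, 0.0432)
angular accel α = (0.7080, -2.8850, 1.1400)
ω' = ω + α·dt = (-0.8858, 0.7423, 0.3228)
q⊗(0,ω) = (0.3000000, -1.0363963, -0.0343144, 0.6121321)
q' = normalize(q + ½dt·q⊗(0,ω)) = (0.7101, 0.4896, -0.0003, 0.5061)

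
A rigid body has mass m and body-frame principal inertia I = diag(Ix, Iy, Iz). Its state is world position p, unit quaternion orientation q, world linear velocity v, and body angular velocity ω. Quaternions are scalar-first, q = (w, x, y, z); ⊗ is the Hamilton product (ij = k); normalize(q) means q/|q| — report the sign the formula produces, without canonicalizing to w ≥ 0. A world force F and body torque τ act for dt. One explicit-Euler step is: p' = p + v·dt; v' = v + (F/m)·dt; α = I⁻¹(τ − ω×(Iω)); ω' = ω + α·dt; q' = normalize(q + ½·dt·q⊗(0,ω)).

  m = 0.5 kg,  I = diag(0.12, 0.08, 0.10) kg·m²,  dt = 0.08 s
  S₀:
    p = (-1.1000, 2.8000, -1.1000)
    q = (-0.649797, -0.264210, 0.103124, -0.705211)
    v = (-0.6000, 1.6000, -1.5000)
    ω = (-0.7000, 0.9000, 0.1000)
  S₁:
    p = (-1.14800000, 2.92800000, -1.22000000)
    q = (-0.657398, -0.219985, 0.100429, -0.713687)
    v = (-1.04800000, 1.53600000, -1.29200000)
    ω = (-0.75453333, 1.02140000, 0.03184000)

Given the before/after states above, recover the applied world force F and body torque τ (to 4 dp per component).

v₁ − v₀ = (-0.44800000, -0.06400000, 0.20800000)
m·(v₁−v₀)/dt = (-2.8000, -0.4000, 1.3000)
Δω = ω₁−ω₀ = (-0.05453333, 0.12140000, -0.06816000)
precession coupling = (0.0018, -0.0014, 0.0252)
applied torque τ = (-0.0800, 0.1200, -0.0600)

F = (-2.8000, -0.4000, 1.3000)
τ = (-0.0800, 0.1200, -0.0600)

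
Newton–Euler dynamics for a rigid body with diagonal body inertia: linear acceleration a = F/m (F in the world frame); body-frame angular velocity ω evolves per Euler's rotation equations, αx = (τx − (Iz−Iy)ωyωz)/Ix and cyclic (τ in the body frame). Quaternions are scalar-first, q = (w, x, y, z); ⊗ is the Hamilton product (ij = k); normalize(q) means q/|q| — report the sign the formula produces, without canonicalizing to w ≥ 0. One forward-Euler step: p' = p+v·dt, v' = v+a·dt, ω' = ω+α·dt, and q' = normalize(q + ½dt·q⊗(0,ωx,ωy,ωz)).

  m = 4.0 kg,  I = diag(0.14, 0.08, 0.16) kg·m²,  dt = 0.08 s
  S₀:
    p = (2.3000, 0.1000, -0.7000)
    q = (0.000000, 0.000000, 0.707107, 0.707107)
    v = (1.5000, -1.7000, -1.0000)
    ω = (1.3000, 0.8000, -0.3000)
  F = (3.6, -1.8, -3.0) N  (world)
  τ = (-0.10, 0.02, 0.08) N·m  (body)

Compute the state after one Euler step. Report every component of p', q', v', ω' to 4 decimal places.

p' = (2.4200, -0.0360, -0.7800)
q' = (-0.0141, -0.0311, 0.7424, 0.6690)
v' = (1.5720, -1.7360, -1.0600)
ω' = (1.2538, 0.8122, -0.2288)

(τ − ω×Iω)/I = (-0.5771, 0.1525, 0.8900)
new body rate ω' = (1.2538, 0.8122, -0.2288)
2q̇ = q⊗(0,ω) = (-0.3535535, -0.7778177, 0.9192391, -0.9192391)
q' = normalize(q + ½dt·q⊗(0,ω)) = (-0.0141, -0.0311, 0.7424, 0.6690)
linear accel F/m = (0.9000, -0.4500, -0.7500)
p + v·dt = (2.4200, -0.0360, -0.7800)
v' = v + a·dt = (1.5720, -1.7360, -1.0600)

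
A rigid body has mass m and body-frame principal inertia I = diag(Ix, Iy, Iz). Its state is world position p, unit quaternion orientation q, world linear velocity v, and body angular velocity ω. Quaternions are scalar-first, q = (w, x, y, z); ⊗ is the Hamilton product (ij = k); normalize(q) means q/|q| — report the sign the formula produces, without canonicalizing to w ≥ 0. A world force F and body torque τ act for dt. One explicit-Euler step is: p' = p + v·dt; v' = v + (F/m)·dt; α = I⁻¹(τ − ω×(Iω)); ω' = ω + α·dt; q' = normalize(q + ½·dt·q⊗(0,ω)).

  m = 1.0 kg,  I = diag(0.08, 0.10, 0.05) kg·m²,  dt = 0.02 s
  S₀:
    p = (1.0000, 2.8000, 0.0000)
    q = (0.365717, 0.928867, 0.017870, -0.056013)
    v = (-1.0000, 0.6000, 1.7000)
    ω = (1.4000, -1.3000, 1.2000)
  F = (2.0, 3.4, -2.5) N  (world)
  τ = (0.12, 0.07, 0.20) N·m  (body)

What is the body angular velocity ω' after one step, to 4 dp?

gyro term ω×Iω = (0.0780, 0.0504, -0.0364)
(τ − ω×Iω)/I = (0.5250, 0.1960, 4.7280)
ω + α·dt = (1.4105, -1.2961, 1.2946)

ω' = (1.4105, -1.2961, 1.2946)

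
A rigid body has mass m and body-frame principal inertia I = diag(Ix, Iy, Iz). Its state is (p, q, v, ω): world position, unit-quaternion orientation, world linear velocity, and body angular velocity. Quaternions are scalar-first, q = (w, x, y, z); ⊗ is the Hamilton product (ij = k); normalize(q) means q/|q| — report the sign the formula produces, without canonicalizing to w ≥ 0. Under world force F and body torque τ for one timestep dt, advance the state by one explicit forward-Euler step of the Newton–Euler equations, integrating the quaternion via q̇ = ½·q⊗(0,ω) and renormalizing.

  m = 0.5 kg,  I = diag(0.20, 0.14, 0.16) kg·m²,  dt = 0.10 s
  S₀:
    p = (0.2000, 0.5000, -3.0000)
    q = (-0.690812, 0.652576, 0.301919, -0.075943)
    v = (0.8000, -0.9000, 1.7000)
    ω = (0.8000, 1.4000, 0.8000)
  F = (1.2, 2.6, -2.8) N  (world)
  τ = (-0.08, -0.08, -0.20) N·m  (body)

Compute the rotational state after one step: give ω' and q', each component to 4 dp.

precession coupling ω×(Iω) = (0.0224, 0.0256, -0.0672)
(τ − ω×Iω)/I = (-0.5120, -0.7543, -0.8300)
ω' = ω + α·dt = (0.7488, 1.3246, 0.7170)
2q̇ = q⊗(0,ω) = (-0.8839930, -0.2047942, -1.5499520, 0.1194216)
q + ½dt·q⊗(0,ω), renormalized = (-0.7321, 0.6398, 0.2235, -0.0697)

ω' = (0.7488, 1.3246, 0.7170)
q' = (-0.7321, 0.6398, 0.2235, -0.0697)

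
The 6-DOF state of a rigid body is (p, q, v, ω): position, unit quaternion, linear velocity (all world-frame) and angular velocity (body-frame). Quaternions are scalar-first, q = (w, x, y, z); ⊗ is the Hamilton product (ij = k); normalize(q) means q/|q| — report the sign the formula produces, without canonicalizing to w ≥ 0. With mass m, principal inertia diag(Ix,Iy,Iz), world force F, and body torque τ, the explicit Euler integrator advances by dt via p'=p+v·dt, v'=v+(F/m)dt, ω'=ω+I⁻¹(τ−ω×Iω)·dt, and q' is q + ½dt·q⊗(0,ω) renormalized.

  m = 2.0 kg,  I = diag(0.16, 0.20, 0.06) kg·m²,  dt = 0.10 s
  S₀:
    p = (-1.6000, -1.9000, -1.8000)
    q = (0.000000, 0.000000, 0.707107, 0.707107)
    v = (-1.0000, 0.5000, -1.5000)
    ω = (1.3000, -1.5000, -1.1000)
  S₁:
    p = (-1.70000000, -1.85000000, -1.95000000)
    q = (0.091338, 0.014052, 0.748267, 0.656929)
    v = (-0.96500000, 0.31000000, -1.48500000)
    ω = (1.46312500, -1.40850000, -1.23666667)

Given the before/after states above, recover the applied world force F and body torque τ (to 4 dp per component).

rate change Δω = (0.16312500, 0.09150000, -0.13666667)
I·α + gyro = (0.0300, 0.0400, -0.1600)
Δv = v₁−v₀ = (0.03500000, -0.19000000, 0.01500000)
applied force F = (0.7000, -3.8000, 0.3000)

F = (0.7000, -3.8000, 0.3000)
τ = (0.0300, 0.0400, -0.1600)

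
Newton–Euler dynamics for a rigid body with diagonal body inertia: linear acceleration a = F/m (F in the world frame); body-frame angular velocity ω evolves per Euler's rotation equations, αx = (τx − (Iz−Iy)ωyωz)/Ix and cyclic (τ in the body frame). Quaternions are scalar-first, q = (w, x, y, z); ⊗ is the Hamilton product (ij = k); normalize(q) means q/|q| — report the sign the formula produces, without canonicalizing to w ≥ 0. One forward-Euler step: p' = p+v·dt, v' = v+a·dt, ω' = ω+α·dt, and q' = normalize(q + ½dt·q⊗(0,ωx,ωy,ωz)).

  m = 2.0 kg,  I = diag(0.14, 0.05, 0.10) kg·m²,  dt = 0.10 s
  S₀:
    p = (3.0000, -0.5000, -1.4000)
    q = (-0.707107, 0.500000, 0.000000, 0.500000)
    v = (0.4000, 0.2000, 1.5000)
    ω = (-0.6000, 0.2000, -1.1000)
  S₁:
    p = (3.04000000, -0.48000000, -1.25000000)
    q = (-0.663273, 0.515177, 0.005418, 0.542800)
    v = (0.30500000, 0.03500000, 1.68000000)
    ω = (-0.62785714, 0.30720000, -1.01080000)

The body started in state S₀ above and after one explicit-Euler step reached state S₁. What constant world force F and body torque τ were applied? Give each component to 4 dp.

v₁ − v₀ = (-0.09500000, -0.16500000, 0.18000000)
F = m·Δv/dt = (-1.9000, -3.3000, 3.6000)
Δω = ω₁−ω₀ = (-0.02785714, 0.10720000, 0.08920000)
ω₀×(Iω₀) = (-0.0110, 0.0264, 0.0108)
applied torque τ = (-0.0500, 0.0800, 0.1000)

F = (-1.9000, -3.3000, 3.6000)
τ = (-0.0500, 0.0800, 0.1000)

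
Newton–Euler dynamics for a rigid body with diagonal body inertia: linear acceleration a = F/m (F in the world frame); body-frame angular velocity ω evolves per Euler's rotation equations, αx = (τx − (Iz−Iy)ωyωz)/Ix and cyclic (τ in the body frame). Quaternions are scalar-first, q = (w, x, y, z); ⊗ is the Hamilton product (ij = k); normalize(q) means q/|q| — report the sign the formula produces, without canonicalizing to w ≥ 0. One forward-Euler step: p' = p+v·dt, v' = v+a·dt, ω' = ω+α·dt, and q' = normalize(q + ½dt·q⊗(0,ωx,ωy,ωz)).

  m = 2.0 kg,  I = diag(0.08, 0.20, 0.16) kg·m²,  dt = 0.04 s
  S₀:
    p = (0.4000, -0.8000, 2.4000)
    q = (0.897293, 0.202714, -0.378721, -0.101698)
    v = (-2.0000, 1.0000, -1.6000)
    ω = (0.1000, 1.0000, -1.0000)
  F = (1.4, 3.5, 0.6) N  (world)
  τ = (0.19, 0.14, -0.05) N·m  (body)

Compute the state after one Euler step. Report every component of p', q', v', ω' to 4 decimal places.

p' = (0.3200, -0.7600, 2.3360)
q' = (0.9021, 0.2140, -0.3568, -0.1148)
v' = (-1.9720, 1.0700, -1.5880)
ω' = (0.1750, 1.0264, -1.0155)

a = F/m = (0.7000, 1.7500, 0.3000)
p + v·dt = (0.3200, -0.7600, 2.3360)
new velocity v' = (-1.9720, 1.0700, -1.5880)
(τ − ω×Iω)/I = (1.8750, 0.6600, -0.3875)
ω + α·dt = (0.1750, 1.0264, -1.0155)
Hamilton product q⊗(0,ω) = (0.2567516, 0.5701483, 1.0898372, -0.6567069)
q' = normalize(q + ½dt·q⊗(0,ω)) = (0.9021, 0.2140, -0.3568, -0.1148)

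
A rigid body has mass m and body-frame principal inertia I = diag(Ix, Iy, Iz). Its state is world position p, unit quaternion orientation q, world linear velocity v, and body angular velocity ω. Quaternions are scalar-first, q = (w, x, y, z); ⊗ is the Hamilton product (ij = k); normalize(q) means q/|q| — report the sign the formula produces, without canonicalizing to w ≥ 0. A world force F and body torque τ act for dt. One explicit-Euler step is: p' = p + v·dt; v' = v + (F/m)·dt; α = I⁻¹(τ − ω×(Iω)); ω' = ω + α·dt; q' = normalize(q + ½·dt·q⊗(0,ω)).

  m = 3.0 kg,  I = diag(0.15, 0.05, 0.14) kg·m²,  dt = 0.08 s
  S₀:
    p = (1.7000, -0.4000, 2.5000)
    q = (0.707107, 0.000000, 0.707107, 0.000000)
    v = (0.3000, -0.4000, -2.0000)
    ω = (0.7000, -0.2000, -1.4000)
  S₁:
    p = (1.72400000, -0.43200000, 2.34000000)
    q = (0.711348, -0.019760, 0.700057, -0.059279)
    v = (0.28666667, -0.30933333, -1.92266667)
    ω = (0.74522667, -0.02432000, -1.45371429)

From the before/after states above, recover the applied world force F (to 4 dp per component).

Δv = v₁−v₀ = (-0.01333333, 0.09066667, 0.07733333)
F = m·Δv/dt = (-0.5000, 3.4000, 2.9000)

F = (-0.5000, 3.4000, 2.9000)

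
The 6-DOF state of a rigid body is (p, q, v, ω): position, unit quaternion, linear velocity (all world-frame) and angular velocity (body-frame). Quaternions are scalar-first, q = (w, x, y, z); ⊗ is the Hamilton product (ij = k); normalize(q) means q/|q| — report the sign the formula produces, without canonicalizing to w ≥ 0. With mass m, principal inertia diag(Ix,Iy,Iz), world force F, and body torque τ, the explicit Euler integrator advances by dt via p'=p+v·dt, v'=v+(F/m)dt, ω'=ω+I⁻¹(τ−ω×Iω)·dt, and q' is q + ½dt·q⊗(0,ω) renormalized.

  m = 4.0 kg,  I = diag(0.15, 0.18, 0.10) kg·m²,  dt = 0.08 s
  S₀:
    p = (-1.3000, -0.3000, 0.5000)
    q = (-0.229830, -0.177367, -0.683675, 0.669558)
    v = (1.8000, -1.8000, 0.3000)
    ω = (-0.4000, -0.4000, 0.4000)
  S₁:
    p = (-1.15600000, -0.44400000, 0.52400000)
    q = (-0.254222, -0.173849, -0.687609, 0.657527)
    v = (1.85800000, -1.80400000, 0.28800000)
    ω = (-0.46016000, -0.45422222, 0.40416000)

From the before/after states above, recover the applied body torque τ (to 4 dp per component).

τ = (-0.1000, -0.1300, 0.0100)

rate change Δω = (-0.06016000, -0.05422222, 0.00416000)
applied torque τ = (-0.1000, -0.1300, 0.0100)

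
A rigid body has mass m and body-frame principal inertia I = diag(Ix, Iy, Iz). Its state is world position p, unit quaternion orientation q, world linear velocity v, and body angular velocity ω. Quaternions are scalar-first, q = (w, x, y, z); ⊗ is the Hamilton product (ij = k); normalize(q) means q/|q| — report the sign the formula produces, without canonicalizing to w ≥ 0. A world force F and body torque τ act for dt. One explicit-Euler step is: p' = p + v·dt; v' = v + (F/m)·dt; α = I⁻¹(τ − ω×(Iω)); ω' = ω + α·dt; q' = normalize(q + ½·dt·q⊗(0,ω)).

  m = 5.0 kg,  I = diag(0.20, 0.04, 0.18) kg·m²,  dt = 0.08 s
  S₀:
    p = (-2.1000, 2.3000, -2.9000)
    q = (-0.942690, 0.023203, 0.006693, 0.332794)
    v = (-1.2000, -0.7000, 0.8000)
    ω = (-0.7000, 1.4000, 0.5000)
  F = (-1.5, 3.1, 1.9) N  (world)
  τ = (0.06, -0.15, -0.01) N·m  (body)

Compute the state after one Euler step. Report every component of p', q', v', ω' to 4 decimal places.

p' = (-2.1960, 2.2440, -2.8360)
q' = (-0.9470, 0.0310, -0.0558, 0.3147)
v' = (-1.2240, -0.6504, 0.8304)
ω' = (-0.7152, 1.1140, 0.4259)

precession coupling ω×(Iω) = (0.0980, -0.0070, 0.1568)
α = I⁻¹(τ − ω×Iω) = (-0.1900, -3.5750, -0.9267)
ω' = ω + α·dt = (-0.7152, 1.1140, 0.4259)
Hamilton product q⊗(0,ω) = (-0.1595251, 0.1973179, -1.5643233, -0.4341757)
q + ½dt·q⊗(0,ω), renormalized = (-0.9470, 0.0310, -0.0558, 0.3147)
a = (-0.3000, 0.6200, 0.3800)
p + v·dt = (-2.1960, 2.2440, -2.8360)
new velocity v' = (-1.2240, -0.6504, 0.8304)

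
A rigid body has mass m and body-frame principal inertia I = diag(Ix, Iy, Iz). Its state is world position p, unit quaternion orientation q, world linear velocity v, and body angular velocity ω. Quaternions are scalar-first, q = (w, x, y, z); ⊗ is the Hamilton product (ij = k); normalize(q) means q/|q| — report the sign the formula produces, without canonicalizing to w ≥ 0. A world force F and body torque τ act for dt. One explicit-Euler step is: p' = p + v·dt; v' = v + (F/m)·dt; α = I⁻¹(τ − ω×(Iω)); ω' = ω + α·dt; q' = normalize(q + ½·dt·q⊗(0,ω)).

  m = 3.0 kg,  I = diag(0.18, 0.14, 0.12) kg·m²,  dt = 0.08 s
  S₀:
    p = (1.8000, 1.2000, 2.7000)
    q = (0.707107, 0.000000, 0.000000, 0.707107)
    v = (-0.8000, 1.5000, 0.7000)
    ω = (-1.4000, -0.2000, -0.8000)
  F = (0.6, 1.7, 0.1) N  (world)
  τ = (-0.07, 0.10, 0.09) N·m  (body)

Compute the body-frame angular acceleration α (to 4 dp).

α = (-0.3711, 0.2343, 0.8433)

precession coupling ω×(Iω) = (-0.0032, 0.0672, -0.0112)
(τ − ω×Iω)/I = (-0.3711, 0.2343, 0.8433)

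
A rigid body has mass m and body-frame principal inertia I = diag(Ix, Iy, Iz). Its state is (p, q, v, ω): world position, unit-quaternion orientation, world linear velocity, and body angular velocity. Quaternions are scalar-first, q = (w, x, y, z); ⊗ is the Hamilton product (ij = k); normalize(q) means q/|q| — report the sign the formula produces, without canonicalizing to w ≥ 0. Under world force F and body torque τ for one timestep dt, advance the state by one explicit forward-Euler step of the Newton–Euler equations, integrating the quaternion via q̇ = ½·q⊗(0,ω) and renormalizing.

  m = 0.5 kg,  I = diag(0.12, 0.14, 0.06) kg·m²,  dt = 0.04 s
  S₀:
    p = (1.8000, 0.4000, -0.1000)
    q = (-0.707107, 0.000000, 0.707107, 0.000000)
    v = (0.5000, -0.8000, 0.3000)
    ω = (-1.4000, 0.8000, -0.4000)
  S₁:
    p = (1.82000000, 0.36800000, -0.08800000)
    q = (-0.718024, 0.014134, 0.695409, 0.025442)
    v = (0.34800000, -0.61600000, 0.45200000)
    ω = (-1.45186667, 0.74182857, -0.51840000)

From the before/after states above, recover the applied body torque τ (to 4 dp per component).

τ = (-0.1300, -0.1700, -0.2000)

rate change Δω = (-0.05186667, -0.05817143, -0.11840000)
precession coupling = (0.0256, 0.0336, -0.0224)
τ = I·(Δω/dt) + ω₀×(Iω₀) = (-0.1300, -0.1700, -0.2000)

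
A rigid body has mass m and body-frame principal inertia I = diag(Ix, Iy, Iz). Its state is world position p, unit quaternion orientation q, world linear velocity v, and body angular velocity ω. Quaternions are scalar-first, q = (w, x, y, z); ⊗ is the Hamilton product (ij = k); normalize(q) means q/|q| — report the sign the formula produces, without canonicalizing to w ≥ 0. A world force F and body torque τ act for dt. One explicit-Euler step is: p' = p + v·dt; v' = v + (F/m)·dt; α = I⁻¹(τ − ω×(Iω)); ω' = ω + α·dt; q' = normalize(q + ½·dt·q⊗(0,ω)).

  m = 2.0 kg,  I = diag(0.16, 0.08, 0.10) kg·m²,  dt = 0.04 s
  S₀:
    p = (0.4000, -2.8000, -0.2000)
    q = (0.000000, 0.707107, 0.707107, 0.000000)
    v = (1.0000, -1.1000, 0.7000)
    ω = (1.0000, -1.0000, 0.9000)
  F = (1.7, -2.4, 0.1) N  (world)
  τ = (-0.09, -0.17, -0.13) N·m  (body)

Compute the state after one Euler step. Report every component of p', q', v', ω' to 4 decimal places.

a = (0.8500, -1.2000, 0.0500)
p + v·dt = (0.4400, -2.8440, -0.1720)
v + (F/m)dt = (1.0340, -1.1480, 0.7020)
ω×(Iω) gyroscopic = (-0.0180, 0.0540, 0.0800)
(τ − ω×Iω)/I = (-0.4500, -2.8000, -2.1000)
ω' = ω + α·dt = (0.9820, -1.1120, 0.8160)
Hamilton product q⊗(0,ω) = (0.0000000, 0.6363963, -0.6363963, -1.4142140)
q + ½dt·q⊗(0,ω), renormalized = (0.0000, 0.7194, 0.6940, -0.0283)

p' = (0.4400, -2.8440, -0.1720)
q' = (0.0000, 0.7194, 0.6940, -0.0283)
v' = (1.0340, -1.1480, 0.7020)
ω' = (0.9820, -1.1120, 0.8160)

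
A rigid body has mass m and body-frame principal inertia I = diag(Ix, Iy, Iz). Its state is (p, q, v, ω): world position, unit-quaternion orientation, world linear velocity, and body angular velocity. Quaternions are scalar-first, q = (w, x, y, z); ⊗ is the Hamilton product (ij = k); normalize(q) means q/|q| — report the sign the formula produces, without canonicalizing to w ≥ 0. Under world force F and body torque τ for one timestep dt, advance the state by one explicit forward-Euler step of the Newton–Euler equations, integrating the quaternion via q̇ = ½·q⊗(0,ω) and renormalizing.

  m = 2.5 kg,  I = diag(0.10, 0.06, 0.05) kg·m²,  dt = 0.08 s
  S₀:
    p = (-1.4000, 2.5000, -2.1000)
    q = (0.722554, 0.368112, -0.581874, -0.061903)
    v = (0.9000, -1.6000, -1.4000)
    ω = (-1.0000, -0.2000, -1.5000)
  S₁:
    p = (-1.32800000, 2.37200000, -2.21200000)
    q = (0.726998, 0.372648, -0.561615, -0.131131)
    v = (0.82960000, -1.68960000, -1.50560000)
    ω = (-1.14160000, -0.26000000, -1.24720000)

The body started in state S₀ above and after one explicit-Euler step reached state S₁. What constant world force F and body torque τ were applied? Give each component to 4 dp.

F = (-2.2000, -2.8000, -3.3000)
τ = (-0.1800, 0.0300, 0.1500)

rate change Δω = (-0.14160000, -0.06000000, 0.25280000)
ω₀×(Iω₀) = (-0.0030, 0.0750, -0.0080)
I·α + gyro = (-0.1800, 0.0300, 0.1500)
velocity change Δv = (-0.07040000, -0.08960000, -0.10560000)
m·(v₁−v₀)/dt = (-2.2000, -2.8000, -3.3000)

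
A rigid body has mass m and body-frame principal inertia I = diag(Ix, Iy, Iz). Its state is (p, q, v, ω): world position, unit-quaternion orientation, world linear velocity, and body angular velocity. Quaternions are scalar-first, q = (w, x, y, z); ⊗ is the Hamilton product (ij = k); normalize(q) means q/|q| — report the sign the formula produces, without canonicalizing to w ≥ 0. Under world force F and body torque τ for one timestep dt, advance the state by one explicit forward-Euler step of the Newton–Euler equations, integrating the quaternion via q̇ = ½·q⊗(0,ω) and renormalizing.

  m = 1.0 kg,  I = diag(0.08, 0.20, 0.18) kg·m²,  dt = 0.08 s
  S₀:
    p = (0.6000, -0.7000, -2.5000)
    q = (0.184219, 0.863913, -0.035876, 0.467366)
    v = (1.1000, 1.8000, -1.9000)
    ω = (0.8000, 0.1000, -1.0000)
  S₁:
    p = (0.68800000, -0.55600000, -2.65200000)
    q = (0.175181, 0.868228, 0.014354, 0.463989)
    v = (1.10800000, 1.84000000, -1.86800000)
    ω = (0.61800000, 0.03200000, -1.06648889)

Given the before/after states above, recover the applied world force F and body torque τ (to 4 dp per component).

F = (0.1000, 0.5000, 0.4000)
τ = (-0.1800, -0.0900, -0.1400)

ω₁ − ω₀ = (-0.18200000, -0.06800000, -0.06648889)
I·α + gyro = (-0.1800, -0.0900, -0.1400)
v₁ − v₀ = (0.00800000, 0.04000000, 0.03200000)
applied force F = (0.1000, 0.5000, 0.4000)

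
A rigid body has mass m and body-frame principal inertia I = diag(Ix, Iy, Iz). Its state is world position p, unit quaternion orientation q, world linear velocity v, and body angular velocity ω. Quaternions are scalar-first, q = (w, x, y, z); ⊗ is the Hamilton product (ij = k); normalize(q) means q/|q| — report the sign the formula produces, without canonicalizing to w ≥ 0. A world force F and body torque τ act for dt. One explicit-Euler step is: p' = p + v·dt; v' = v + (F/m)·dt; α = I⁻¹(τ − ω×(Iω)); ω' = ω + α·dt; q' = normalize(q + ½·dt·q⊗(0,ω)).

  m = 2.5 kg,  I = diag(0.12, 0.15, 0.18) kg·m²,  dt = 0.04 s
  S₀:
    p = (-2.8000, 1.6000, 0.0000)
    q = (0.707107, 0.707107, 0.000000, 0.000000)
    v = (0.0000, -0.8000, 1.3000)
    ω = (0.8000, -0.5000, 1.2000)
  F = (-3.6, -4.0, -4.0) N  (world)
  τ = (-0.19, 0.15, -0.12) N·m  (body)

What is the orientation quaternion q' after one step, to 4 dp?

q' = (0.6955, 0.7181, -0.0240, 0.0099)

Hamilton product q⊗(0,ω) = (-0.5656856, 0.5656856, -1.2020819, 0.4949749)
q + ½dt·q⊗(0,ω), renormalized = (0.6955, 0.7181, -0.0240, 0.0099)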